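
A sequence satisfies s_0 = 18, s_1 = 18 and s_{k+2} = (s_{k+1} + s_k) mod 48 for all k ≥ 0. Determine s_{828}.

We have s_0 = 18; s_1 = 18; s_2 = 36; s_3 = 6; s_4 = 42; s_5 = 0; s_6 = 42; s_7 = 42; s_8 = 36; s_9 = 30; s_{10} = 18; s_{11} = 0; s_{12} = 18; s_{13} = 18.
Since (s_{12}, s_{13}) = (s_0, s_1) = (18, 18) (two consecutive terms determine the rest), the sequence is periodic with period 12.
(828 - 0) mod 12 = 0, so s_{828} = s_0 = 18.

18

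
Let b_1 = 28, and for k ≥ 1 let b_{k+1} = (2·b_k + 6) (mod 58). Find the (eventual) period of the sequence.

28

Computing terms: b_1 = 28, b_2 = 4, b_3 = 14, b_4 = 34, b_5 = 16, b_6 = 38, b_7 = 24, b_8 = 54, b_9 = 56, b_{10} = 2, b_{11} = 10, b_{12} = 26, b_{13} = 0, b_{14} = 6, b_{15} = 18, b_{16} = 42, b_{17} = 32, b_{18} = 12, b_{19} = 30, b_{20} = 8, b_{21} = 22, b_{22} = 50, b_{23} = 48, b_{24} = 44, b_{25} = 36, b_{26} = 20, b_{27} = 46, b_{28} = 40, b_{29} = 28.
Since b_{29} = b_1 = 28, the sequence is periodic with period 28.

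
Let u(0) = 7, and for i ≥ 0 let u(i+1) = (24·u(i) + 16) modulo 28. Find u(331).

16

u(0) = 7,  u(1) = 16,  u(2) = 8,  u(3) = 12,  u(4) = 24,  u(5) = 4,  u(6) = 0,  u(7) = 16.
Since u(7) = u(1) = 16, the sequence is eventually periodic: after a pre-period of length 1 it cycles with period 6.
For i ≥ 1, u(i) depends only on (i - 1) mod 6. (331 - 1) mod 6 = 0, so u(331) = u(1) = 16.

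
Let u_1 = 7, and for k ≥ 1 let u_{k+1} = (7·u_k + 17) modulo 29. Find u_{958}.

Computing terms: u_1 = 7,  u_2 = 8,  u_3 = 15,  u_4 = 6,  u_5 = 1,  u_6 = 24,  u_7 = 11,  u_8 = 7.
The sequence repeats with period 7.
(958 - 1) mod 7 = 5, so u_{958} = u_6 = 24.

24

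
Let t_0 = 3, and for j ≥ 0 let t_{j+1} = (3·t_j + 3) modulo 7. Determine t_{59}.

0

We have t_0 = 3, t_1 = 5, t_2 = 4, t_3 = 1, t_4 = 6, t_5 = 0, t_6 = 3.
Since t_6 = t_0 = 3, the sequence is periodic with period 6.
(59 - 0) mod 6 = 5, so t_{59} = t_5 = 0.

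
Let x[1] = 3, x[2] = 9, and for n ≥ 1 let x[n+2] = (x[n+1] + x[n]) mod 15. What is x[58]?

Computing terms: x[1] = 3; x[2] = 9; x[3] = 12; x[4] = 6; x[5] = 3; x[6] = 9.
The sequence repeats with period 4.
(58 - 1) mod 4 = 1, so x[58] = x[2] = 9.

9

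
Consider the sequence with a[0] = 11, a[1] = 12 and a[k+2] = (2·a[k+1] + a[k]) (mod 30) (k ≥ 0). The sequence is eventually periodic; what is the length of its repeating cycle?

Listing terms: a[0] = 11, a[1] = 12, a[2] = 5, a[3] = 22, a[4] = 19, a[5] = 0, a[6] = 19, a[7] = 8, a[8] = 5, a[9] = 18, a[10] = 11, a[11] = 10, a[12] = 1, a[13] = 12, a[14] = 25, a[15] = 2, a[16] = 29, a[17] = 0, a[18] = 29, a[19] = 28, a[20] = 25, a[21] = 18, a[22] = 1, a[23] = 20, a[24] = 11, a[25] = 12.
Since (a[24], a[25]) = (a[0], a[1]) = (11, 12) (two consecutive terms determine the rest), the sequence is periodic with period 24.

24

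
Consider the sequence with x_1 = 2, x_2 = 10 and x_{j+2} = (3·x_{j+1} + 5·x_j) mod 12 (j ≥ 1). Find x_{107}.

Computing terms: x_1 = 2,  x_2 = 10,  x_3 = 4,  x_4 = 2,  x_5 = 2,  x_6 = 4,  x_7 = 10,  x_8 = 2,  x_9 = 8,  x_{10} = 10,  x_{11} = 10,  x_{12} = 8,  x_{13} = 2,  x_{14} = 10.
The sequence repeats with period 12.
So x_{107} = x_{1 + ((107-1) mod 12)} = x_{11} = 10.

10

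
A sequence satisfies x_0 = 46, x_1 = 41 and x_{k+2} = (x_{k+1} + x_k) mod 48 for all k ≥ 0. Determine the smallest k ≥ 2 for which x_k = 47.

We have x_0 = 46; x_1 = 41; x_2 = 39; x_3 = 32; x_4 = 23; x_5 = 7; x_6 = 30; x_7 = 37; x_8 = 19; x_9 = 8; x_{10} = 27; x_{11} = 35; x_{12} = 14; x_{13} = 1; x_{14} = 15; x_{15} = 16; x_{16} = 31; x_{17} = 47; x_{18} = 30; x_{19} = 29; x_{20} = 11; x_{21} = 40; x_{22} = 3; x_{23} = 43; x_{24} = 46; x_{25} = 41.
The sequence repeats with period 24.
The value 47 first appears (with k ≥ 2) at x_{17}.

17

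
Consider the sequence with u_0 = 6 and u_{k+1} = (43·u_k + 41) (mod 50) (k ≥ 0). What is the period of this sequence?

u_0 = 6, u_1 = 49, u_2 = 48, u_3 = 5, u_4 = 6.
The sequence repeats with period 4.

4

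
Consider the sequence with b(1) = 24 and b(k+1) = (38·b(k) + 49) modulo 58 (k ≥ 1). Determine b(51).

49

We have b(1) = 24,  b(2) = 33,  b(3) = 27,  b(4) = 31,  b(5) = 9,  b(6) = 43,  b(7) = 1,  b(8) = 29,  b(9) = 49,  b(10) = 55,  b(11) = 51,  b(12) = 15,  b(13) = 39,  b(14) = 23,  b(15) = 53,  b(16) = 33.
Since b(16) = b(2) = 33, the sequence is eventually periodic: after a pre-period of length 1 it cycles with period 14.
For k ≥ 2, b(k) depends only on (k - 2) mod 14. (51 - 2) mod 14 = 7, so b(51) = b(9) = 49.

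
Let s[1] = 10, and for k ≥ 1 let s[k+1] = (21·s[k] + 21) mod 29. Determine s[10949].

10

Listing terms: s[1] = 10; s[2] = 28; s[3] = 0; s[4] = 21; s[5] = 27; s[6] = 8; s[7] = 15; s[8] = 17; s[9] = 1; s[10] = 13; s[11] = 4; s[12] = 18; s[13] = 22; s[14] = 19; s[15] = 14; s[16] = 25; s[17] = 24; s[18] = 3; s[19] = 26; s[20] = 16; s[21] = 9; s[22] = 7; s[23] = 23; s[24] = 11; s[25] = 20; s[26] = 6; s[27] = 2; s[28] = 5; s[29] = 10.
Since s[29] = s[1] = 10, the sequence is periodic with period 28.
So s[10949] = s[1 + ((10949-1) mod 28)] = s[1] = 10.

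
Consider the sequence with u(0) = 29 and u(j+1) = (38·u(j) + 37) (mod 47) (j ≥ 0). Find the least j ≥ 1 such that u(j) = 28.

16

Listing terms: u(0) = 29, u(1) = 11, u(2) = 32, u(3) = 31, u(4) = 40, u(5) = 6, u(6) = 30, u(7) = 2, u(8) = 19, u(9) = 7, u(10) = 21, u(11) = 36, u(12) = 42, u(13) = 35, u(14) = 4, u(15) = 1, u(16) = 28, u(17) = 20, u(18) = 45, u(19) = 8, u(20) = 12, u(21) = 23, u(22) = 18, u(23) = 16, u(24) = 34, u(25) = 13, u(26) = 14, u(27) = 5, u(28) = 39, u(29) = 15, u(30) = 43, u(31) = 26, u(32) = 38, u(33) = 24, u(34) = 9, u(35) = 3, u(36) = 10, u(37) = 41, u(38) = 44, u(39) = 17, u(40) = 25, u(41) = 0, u(42) = 37, u(43) = 33, u(44) = 22, u(45) = 27, u(46) = 29.
The sequence repeats with period 46.
The value 28 first appears (with j ≥ 1) at u(16).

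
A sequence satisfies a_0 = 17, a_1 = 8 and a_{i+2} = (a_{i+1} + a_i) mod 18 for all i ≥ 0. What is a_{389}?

1

Computing terms: a_0 = 17; a_1 = 8; a_2 = 7; a_3 = 15; a_4 = 4; a_5 = 1; a_6 = 5; a_7 = 6; a_8 = 11; a_9 = 17; a_{10} = 10; a_{11} = 9; a_{12} = 1; a_{13} = 10; a_{14} = 11; a_{15} = 3; a_{16} = 14; a_{17} = 17; a_{18} = 13; a_{19} = 12; a_{20} = 7; a_{21} = 1; a_{22} = 8; a_{23} = 9; a_{24} = 17; a_{25} = 8.
Since (a_{24}, a_{25}) = (a_0, a_1) = (17, 8) (two consecutive terms determine the rest), the sequence is periodic with period 24.
(389 - 0) mod 24 = 5, so a_{389} = a_5 = 1.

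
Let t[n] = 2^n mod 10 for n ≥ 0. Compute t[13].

t[0] = 1, t[1] = 2, t[2] = 4, t[3] = 8, t[4] = 6, t[5] = 2.
Since t[5] = t[1] = 2, the sequence is eventually periodic: after a pre-period of length 1 it cycles with period 4.
For n ≥ 1, t[n] depends only on (n - 1) mod 4. (13 - 1) mod 4 = 0, so t[13] = t[1] = 2.

2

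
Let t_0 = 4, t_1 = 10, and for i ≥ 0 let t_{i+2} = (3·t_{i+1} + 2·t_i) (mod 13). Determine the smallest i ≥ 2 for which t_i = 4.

3

Computing terms: t_0 = 4,  t_1 = 10,  t_2 = 12,  t_3 = 4,  t_4 = 10.
Since (t_3, t_4) = (t_0, t_1) = (4, 10) (two consecutive terms determine the rest), the sequence is periodic with period 3.
The value 4 next appears (with i ≥ 2) at t_3.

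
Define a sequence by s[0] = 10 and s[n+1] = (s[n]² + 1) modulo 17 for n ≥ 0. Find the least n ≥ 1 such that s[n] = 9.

4

s[0] = 10, s[1] = 16, s[2] = 2, s[3] = 5, s[4] = 9, s[5] = 14, s[6] = 10.
Since s[6] = s[0] = 10, the sequence is periodic with period 6.
The value 9 first appears (with n ≥ 1) at s[4].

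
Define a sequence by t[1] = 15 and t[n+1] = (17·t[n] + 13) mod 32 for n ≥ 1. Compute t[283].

17

t[1] = 15, t[2] = 12, t[3] = 25, t[4] = 22, t[5] = 3, t[6] = 0, t[7] = 13, t[8] = 10, t[9] = 23, t[10] = 20, t[11] = 1, t[12] = 30, t[13] = 11, t[14] = 8, t[15] = 21, t[16] = 18, t[17] = 31, t[18] = 28, t[19] = 9, t[20] = 6, t[21] = 19, t[22] = 16, t[23] = 29, t[24] = 26, t[25] = 7, t[26] = 4, t[27] = 17, t[28] = 14, t[29] = 27, t[30] = 24, t[31] = 5, t[32] = 2, t[33] = 15.
The sequence repeats with period 32.
(283 - 1) mod 32 = 26, so t[283] = t[27] = 17.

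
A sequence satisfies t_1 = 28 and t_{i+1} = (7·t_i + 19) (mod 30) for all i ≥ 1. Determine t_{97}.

28

We have t_1 = 28,  t_2 = 5,  t_3 = 24,  t_4 = 7,  t_5 = 8,  t_6 = 15,  t_7 = 4,  t_8 = 17,  t_9 = 18,  t_{10} = 25,  t_{11} = 14,  t_{12} = 27,  t_{13} = 28.
The sequence repeats with period 12.
So t_{97} = t_{1 + ((97-1) mod 12)} = t_1 = 28.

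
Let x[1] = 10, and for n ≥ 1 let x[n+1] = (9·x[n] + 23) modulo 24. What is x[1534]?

5

Listing terms: x[1] = 10, x[2] = 17, x[3] = 8, x[4] = 23, x[5] = 14, x[6] = 5, x[7] = 20, x[8] = 11, x[9] = 2, x[10] = 17.
Since x[10] = x[2] = 17, the sequence is eventually periodic: after a pre-period of length 1 it cycles with period 8.
For n ≥ 2, x[n] depends only on (n - 2) mod 8. (1534 - 2) mod 8 = 4, so x[1534] = x[6] = 5.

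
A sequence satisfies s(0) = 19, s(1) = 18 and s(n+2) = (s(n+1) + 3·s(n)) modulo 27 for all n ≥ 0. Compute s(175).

s(0) = 19,  s(1) = 18,  s(2) = 21,  s(3) = 21,  s(4) = 3,  s(5) = 12,  s(6) = 21,  s(7) = 3.
Since (s(6), s(7)) = (s(3), s(4)) = (21, 3) (two consecutive terms determine the rest), the sequence is eventually periodic: after a pre-period of length 3 it cycles with period 3.
For n ≥ 3, s(n) depends only on (n - 3) mod 3. (175 - 3) mod 3 = 1, so s(175) = s(4) = 3.

3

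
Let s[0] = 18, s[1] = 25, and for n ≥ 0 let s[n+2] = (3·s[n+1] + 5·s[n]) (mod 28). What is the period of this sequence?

We have s[0] = 18,  s[1] = 25,  s[2] = 25,  s[3] = 4,  s[4] = 25,  s[5] = 11,  s[6] = 18,  s[7] = 25.
The sequence repeats with period 6.

6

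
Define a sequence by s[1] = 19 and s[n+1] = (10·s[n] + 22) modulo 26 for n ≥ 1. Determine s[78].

14

We have s[1] = 19,  s[2] = 4,  s[3] = 10,  s[4] = 18,  s[5] = 20,  s[6] = 14,  s[7] = 6,  s[8] = 4.
Since s[8] = s[2] = 4, the sequence is eventually periodic: after a pre-period of length 1 it cycles with period 6.
For n ≥ 2, s[n] depends only on (n - 2) mod 6. (78 - 2) mod 6 = 4, so s[78] = s[6] = 14.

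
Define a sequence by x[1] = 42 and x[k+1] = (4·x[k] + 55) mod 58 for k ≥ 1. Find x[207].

x[1] = 42,  x[2] = 49,  x[3] = 19,  x[4] = 15,  x[5] = 57,  x[6] = 51,  x[7] = 27,  x[8] = 47,  x[9] = 11,  x[10] = 41,  x[11] = 45,  x[12] = 3,  x[13] = 9,  x[14] = 33,  x[15] = 13,  x[16] = 49.
Since x[16] = x[2] = 49, the sequence is eventually periodic: after a pre-period of length 1 it cycles with period 14.
For k ≥ 2, x[k] depends only on (k - 2) mod 14. (207 - 2) mod 14 = 9, so x[207] = x[11] = 45.

45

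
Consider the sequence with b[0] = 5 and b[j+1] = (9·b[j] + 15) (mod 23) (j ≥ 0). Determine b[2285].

7

Listing terms: b[0] = 5, b[1] = 14, b[2] = 3, b[3] = 19, b[4] = 2, b[5] = 10, b[6] = 13, b[7] = 17, b[8] = 7, b[9] = 9, b[10] = 4, b[11] = 5.
The sequence repeats with period 11.
So b[2285] = b[0 + ((2285-0) mod 11)] = b[8] = 7.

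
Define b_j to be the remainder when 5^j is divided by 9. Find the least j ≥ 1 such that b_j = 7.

We have b_0 = 1,  b_1 = 5,  b_2 = 7,  b_3 = 8,  b_4 = 4,  b_5 = 2,  b_6 = 1.
The sequence repeats with period 6.
The value 7 first appears (with j ≥ 1) at b_2.

2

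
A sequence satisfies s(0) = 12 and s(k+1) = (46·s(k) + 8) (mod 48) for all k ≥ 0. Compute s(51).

Listing terms: s(0) = 12; s(1) = 32; s(2) = 40; s(3) = 24; s(4) = 8; s(5) = 40.
Since s(5) = s(2) = 40, the sequence is eventually periodic: after a pre-period of length 2 it cycles with period 3.
For k ≥ 2, s(k) depends only on (k - 2) mod 3. (51 - 2) mod 3 = 1, so s(51) = s(3) = 24.

24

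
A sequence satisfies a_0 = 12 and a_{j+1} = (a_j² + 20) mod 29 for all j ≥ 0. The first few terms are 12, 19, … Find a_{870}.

7

Computing terms: a_0 = 12, a_1 = 19, a_2 = 4, a_3 = 7, a_4 = 11, a_5 = 25, a_6 = 7.
Since a_6 = a_3 = 7, the sequence is eventually periodic: after a pre-period of length 3 it cycles with period 3.
For j ≥ 3, a_j depends only on (j - 3) mod 3. (870 - 3) mod 3 = 0, so a_{870} = a_3 = 7.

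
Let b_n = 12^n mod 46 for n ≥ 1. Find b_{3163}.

32

Computing terms: b_1 = 12, b_2 = 6, b_3 = 26, b_4 = 36, b_5 = 18, b_6 = 32, b_7 = 16, b_8 = 8, b_9 = 4, b_{10} = 2, b_{11} = 24, b_{12} = 12.
The sequence repeats with period 11.
So b_{3163} = b_{1 + ((3163-1) mod 11)} = b_6 = 32.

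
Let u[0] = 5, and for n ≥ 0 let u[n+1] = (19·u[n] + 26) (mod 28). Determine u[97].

9

We have u[0] = 5; u[1] = 9; u[2] = 1; u[3] = 17; u[4] = 13; u[5] = 21; u[6] = 5.
Since u[6] = u[0] = 5, the sequence is periodic with period 6.
(97 - 0) mod 6 = 1, so u[97] = u[1] = 9.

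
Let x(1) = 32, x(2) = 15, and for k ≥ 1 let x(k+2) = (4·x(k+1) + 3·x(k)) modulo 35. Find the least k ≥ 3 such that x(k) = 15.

8

Computing terms: x(1) = 32, x(2) = 15, x(3) = 16, x(4) = 4, x(5) = 29, x(6) = 23, x(7) = 4, x(8) = 15, x(9) = 2, x(10) = 18, x(11) = 8, x(12) = 16, x(13) = 18, x(14) = 15, x(15) = 9, x(16) = 11, x(17) = 1, x(18) = 2, x(19) = 11, x(20) = 15, x(21) = 23, x(22) = 32, x(23) = 22, x(24) = 9, x(25) = 32, x(26) = 15.
The sequence repeats with period 24.
The value 15 first appears (with k ≥ 3) at x(8).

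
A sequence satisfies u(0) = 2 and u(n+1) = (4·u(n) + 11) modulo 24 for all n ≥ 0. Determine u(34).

7

We have u(0) = 2,  u(1) = 19,  u(2) = 15,  u(3) = 23,  u(4) = 7,  u(5) = 15.
Since u(5) = u(2) = 15, the sequence is eventually periodic: after a pre-period of length 2 it cycles with period 3.
For n ≥ 2, u(n) depends only on (n - 2) mod 3. (34 - 2) mod 3 = 2, so u(34) = u(4) = 7.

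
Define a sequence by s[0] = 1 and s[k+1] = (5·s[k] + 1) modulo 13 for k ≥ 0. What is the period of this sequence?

Computing terms: s[0] = 1,  s[1] = 6,  s[2] = 5,  s[3] = 0,  s[4] = 1.
The sequence repeats with period 4.

4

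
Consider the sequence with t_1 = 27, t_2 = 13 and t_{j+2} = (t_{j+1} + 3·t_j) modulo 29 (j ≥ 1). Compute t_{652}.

6

We have t_1 = 27, t_2 = 13, t_3 = 7, t_4 = 17, t_5 = 9, t_6 = 2, t_7 = 0, t_8 = 6, t_9 = 6, t_{10} = 24, t_{11} = 13, t_{12} = 27, t_{13} = 8, t_{14} = 2, t_{15} = 26, t_{16} = 3, t_{17} = 23, t_{18} = 3, t_{19} = 14, t_{20} = 23, t_{21} = 7, t_{22} = 18, t_{23} = 10, t_{24} = 6, t_{25} = 7, t_{26} = 25, t_{27} = 17, t_{28} = 5, t_{29} = 27, t_{30} = 13.
Since (t_{29}, t_{30}) = (t_1, t_2) = (27, 13) (two consecutive terms determine the rest), the sequence is periodic with period 28.
(652 - 1) mod 28 = 7, so t_{652} = t_8 = 6.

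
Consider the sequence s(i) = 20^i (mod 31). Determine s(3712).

18

Computing terms: s(0) = 1; s(1) = 20; s(2) = 28; s(3) = 2; s(4) = 9; s(5) = 25; s(6) = 4; s(7) = 18; s(8) = 19; s(9) = 8; s(10) = 5; s(11) = 7; s(12) = 16; s(13) = 10; s(14) = 14; s(15) = 1.
The sequence repeats with period 15.
So s(3712) = s(0 + ((3712-0) mod 15)) = s(7) = 18.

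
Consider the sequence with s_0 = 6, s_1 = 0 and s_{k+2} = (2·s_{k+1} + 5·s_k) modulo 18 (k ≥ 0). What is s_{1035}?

Listing terms: s_0 = 6, s_1 = 0, s_2 = 12, s_3 = 6, s_4 = 0.
Since (s_3, s_4) = (s_0, s_1) = (6, 0) (two consecutive terms determine the rest), the sequence is periodic with period 3.
So s_{1035} = s_{0 + ((1035-0) mod 3)} = s_0 = 6.

6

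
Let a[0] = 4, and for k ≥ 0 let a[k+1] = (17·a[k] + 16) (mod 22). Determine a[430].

Computing terms: a[0] = 4,  a[1] = 18,  a[2] = 14,  a[3] = 12,  a[4] = 0,  a[5] = 16,  a[6] = 2,  a[7] = 6,  a[8] = 8,  a[9] = 20,  a[10] = 4.
The sequence repeats with period 10.
(430 - 0) mod 10 = 0, so a[430] = a[0] = 4.

4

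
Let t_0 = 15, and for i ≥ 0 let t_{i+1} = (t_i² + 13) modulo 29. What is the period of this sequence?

Computing terms: t_0 = 15,  t_1 = 6,  t_2 = 20,  t_3 = 7,  t_4 = 4,  t_5 = 0,  t_6 = 13,  t_7 = 8,  t_8 = 19,  t_9 = 26,  t_{10} = 22,  t_{11} = 4.
Since t_{11} = t_4 = 4, the sequence is eventually periodic: after a pre-period of length 4 it cycles with period 7.

7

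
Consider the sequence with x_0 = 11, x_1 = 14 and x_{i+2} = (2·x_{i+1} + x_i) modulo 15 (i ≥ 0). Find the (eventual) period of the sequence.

Computing terms: x_0 = 11, x_1 = 14, x_2 = 9, x_3 = 2, x_4 = 13, x_5 = 13, x_6 = 9, x_7 = 1, x_8 = 11, x_9 = 8, x_{10} = 12, x_{11} = 2, x_{12} = 1, x_{13} = 4, x_{14} = 9, x_{15} = 7, x_{16} = 8, x_{17} = 8, x_{18} = 9, x_{19} = 11, x_{20} = 1, x_{21} = 13, x_{22} = 12, x_{23} = 7, x_{24} = 11, x_{25} = 14.
Since (x_{24}, x_{25}) = (x_0, x_1) = (11, 14) (two consecutive terms determine the rest), the sequence is periodic with period 24.

24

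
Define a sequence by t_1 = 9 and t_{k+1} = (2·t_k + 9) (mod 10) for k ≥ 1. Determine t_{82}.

7

Listing terms: t_1 = 9,  t_2 = 7,  t_3 = 3,  t_4 = 5,  t_5 = 9.
The sequence repeats with period 4.
(82 - 1) mod 4 = 1, so t_{82} = t_2 = 7.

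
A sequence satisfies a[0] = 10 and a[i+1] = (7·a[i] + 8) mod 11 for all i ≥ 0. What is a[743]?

3

a[0] = 10; a[1] = 1; a[2] = 4; a[3] = 3; a[4] = 7; a[5] = 2; a[6] = 0; a[7] = 8; a[8] = 9; a[9] = 5; a[10] = 10.
Since a[10] = a[0] = 10, the sequence is periodic with period 10.
(743 - 0) mod 10 = 3, so a[743] = a[3] = 3.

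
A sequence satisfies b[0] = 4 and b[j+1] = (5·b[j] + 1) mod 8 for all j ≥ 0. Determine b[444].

b[0] = 4,  b[1] = 5,  b[2] = 2,  b[3] = 3,  b[4] = 0,  b[5] = 1,  b[6] = 6,  b[7] = 7,  b[8] = 4.
The sequence repeats with period 8.
So b[444] = b[0 + ((444-0) mod 8)] = b[4] = 0.

0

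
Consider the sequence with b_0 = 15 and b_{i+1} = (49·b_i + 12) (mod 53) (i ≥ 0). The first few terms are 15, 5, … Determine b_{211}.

Listing terms: b_0 = 15; b_1 = 5; b_2 = 45; b_3 = 44; b_4 = 48; b_5 = 32; b_6 = 43; b_7 = 52; b_8 = 16; b_9 = 1; b_{10} = 8; b_{11} = 33; b_{12} = 39; b_{13} = 15.
Since b_{13} = b_0 = 15, the sequence is periodic with period 13.
(211 - 0) mod 13 = 3, so b_{211} = b_3 = 44.

44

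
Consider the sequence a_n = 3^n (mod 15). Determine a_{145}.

a_0 = 1, a_1 = 3, a_2 = 9, a_3 = 12, a_4 = 6, a_5 = 3.
Since a_5 = a_1 = 3, the sequence is eventually periodic: after a pre-period of length 1 it cycles with period 4.
For n ≥ 1, a_n depends only on (n - 1) mod 4. (145 - 1) mod 4 = 0, so a_{145} = a_1 = 3.

3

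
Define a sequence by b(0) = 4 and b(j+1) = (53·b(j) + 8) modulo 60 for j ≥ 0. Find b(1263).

We have b(0) = 4; b(1) = 40; b(2) = 28; b(3) = 52; b(4) = 4.
Since b(4) = b(0) = 4, the sequence is periodic with period 4.
So b(1263) = b(0 + ((1263-0) mod 4)) = b(3) = 52.

52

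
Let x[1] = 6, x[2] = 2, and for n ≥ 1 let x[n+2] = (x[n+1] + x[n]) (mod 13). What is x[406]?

Computing terms: x[1] = 6, x[2] = 2, x[3] = 8, x[4] = 10, x[5] = 5, x[6] = 2, x[7] = 7, x[8] = 9, x[9] = 3, x[10] = 12, x[11] = 2, x[12] = 1, x[13] = 3, x[14] = 4, x[15] = 7, x[16] = 11, x[17] = 5, x[18] = 3, x[19] = 8, x[20] = 11, x[21] = 6, x[22] = 4, x[23] = 10, x[24] = 1, x[25] = 11, x[26] = 12, x[27] = 10, x[28] = 9, x[29] = 6, x[30] = 2.
Since (x[29], x[30]) = (x[1], x[2]) = (6, 2) (two consecutive terms determine the rest), the sequence is periodic with period 28.
(406 - 1) mod 28 = 13, so x[406] = x[14] = 4.

4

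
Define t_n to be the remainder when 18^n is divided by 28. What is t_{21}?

8

We have t_0 = 1; t_1 = 18; t_2 = 16; t_3 = 8; t_4 = 4; t_5 = 16.
Since t_5 = t_2 = 16, the sequence is eventually periodic: after a pre-period of length 2 it cycles with period 3.
For n ≥ 2, t_n depends only on (n - 2) mod 3. (21 - 2) mod 3 = 1, so t_{21} = t_3 = 8.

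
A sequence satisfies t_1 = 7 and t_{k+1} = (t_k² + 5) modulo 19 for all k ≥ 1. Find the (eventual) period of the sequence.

4

Computing terms: t_1 = 7, t_2 = 16, t_3 = 14, t_4 = 11, t_5 = 12, t_6 = 16.
Since t_6 = t_2 = 16, the sequence is eventually periodic: after a pre-period of length 1 it cycles with period 4.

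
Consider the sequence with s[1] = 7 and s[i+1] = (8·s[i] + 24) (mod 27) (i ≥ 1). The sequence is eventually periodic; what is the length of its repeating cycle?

s[1] = 7; s[2] = 26; s[3] = 16; s[4] = 17; s[5] = 25; s[6] = 8; s[7] = 7.
The sequence repeats with period 6.

6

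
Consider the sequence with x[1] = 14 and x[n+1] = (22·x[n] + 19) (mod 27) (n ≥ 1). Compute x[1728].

Computing terms: x[1] = 14,  x[2] = 3,  x[3] = 4,  x[4] = 26,  x[5] = 24,  x[6] = 7,  x[7] = 11,  x[8] = 18,  x[9] = 10,  x[10] = 23,  x[11] = 12,  x[12] = 13,  x[13] = 8,  x[14] = 6,  x[15] = 16,  x[16] = 20,  x[17] = 0,  x[18] = 19,  x[19] = 5,  x[20] = 21,  x[21] = 22,  x[22] = 17,  x[23] = 15,  x[24] = 25,  x[25] = 2,  x[26] = 9,  x[27] = 1,  x[28] = 14.
The sequence repeats with period 27.
So x[1728] = x[1 + ((1728-1) mod 27)] = x[27] = 1.

1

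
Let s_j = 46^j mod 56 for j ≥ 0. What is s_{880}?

32

We have s_0 = 1,  s_1 = 46,  s_2 = 44,  s_3 = 8,  s_4 = 32,  s_5 = 16,  s_6 = 8.
Since s_6 = s_3 = 8, the sequence is eventually periodic: after a pre-period of length 3 it cycles with period 3.
For j ≥ 3, s_j depends only on (j - 3) mod 3. (880 - 3) mod 3 = 1, so s_{880} = s_4 = 32.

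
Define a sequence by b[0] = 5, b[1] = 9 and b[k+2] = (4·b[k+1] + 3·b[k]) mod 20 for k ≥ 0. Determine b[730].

19

Computing terms: b[0] = 5; b[1] = 9; b[2] = 11; b[3] = 11; b[4] = 17; b[5] = 1; b[6] = 15; b[7] = 3; b[8] = 17; b[9] = 17; b[10] = 19; b[11] = 7; b[12] = 5; b[13] = 1; b[14] = 19; b[15] = 19; b[16] = 13; b[17] = 9; b[18] = 15; b[19] = 7; b[20] = 13; b[21] = 13; b[22] = 11; b[23] = 3; b[24] = 5; b[25] = 9.
The sequence repeats with period 24.
So b[730] = b[0 + ((730-0) mod 24)] = b[10] = 19.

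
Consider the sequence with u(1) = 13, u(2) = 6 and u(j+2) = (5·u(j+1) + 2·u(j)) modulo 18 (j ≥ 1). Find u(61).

u(1) = 13,  u(2) = 6,  u(3) = 2,  u(4) = 4,  u(5) = 6,  u(6) = 2.
Since (u(5), u(6)) = (u(2), u(3)) = (6, 2) (two consecutive terms determine the rest), the sequence is eventually periodic: after a pre-period of length 1 it cycles with period 3.
For j ≥ 2, u(j) depends only on (j - 2) mod 3. (61 - 2) mod 3 = 2, so u(61) = u(4) = 4.

4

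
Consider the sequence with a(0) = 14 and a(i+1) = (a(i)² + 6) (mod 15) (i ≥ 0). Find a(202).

Computing terms: a(0) = 14, a(1) = 7, a(2) = 10, a(3) = 1, a(4) = 7.
Since a(4) = a(1) = 7, the sequence is eventually periodic: after a pre-period of length 1 it cycles with period 3.
For i ≥ 1, a(i) depends only on (i - 1) mod 3. (202 - 1) mod 3 = 0, so a(202) = a(1) = 7.

7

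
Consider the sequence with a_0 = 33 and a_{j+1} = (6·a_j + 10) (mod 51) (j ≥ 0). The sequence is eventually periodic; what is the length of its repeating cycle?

16

Listing terms: a_0 = 33,  a_1 = 4,  a_2 = 34,  a_3 = 10,  a_4 = 19,  a_5 = 22,  a_6 = 40,  a_7 = 46,  a_8 = 31,  a_9 = 43,  a_{10} = 13,  a_{11} = 37,  a_{12} = 28,  a_{13} = 25,  a_{14} = 7,  a_{15} = 1,  a_{16} = 16,  a_{17} = 4.
Since a_{17} = a_1 = 4, the sequence is eventually periodic: after a pre-period of length 1 it cycles with period 16.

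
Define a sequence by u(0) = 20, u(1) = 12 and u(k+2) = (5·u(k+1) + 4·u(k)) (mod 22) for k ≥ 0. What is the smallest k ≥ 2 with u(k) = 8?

We have u(0) = 20, u(1) = 12, u(2) = 8, u(3) = 0, u(4) = 10, u(5) = 6, u(6) = 4, u(7) = 0, u(8) = 16, u(9) = 14, u(10) = 2, u(11) = 0, u(12) = 8, u(13) = 18, u(14) = 12, u(15) = 0, u(16) = 4, u(17) = 20, u(18) = 6, u(19) = 0, u(20) = 2, u(21) = 10, u(22) = 14, u(23) = 0, u(24) = 12, u(25) = 16, u(26) = 18, u(27) = 0, u(28) = 6, u(29) = 8, u(30) = 20, u(31) = 0, u(32) = 14, u(33) = 4, u(34) = 10, u(35) = 0, u(36) = 18, u(37) = 2, u(38) = 16, u(39) = 0, u(40) = 20, u(41) = 12.
The sequence repeats with period 40.
The value 8 first appears (with k ≥ 2) at u(2).

2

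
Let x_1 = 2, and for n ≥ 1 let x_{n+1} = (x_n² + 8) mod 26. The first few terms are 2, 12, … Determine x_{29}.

12

We have x_1 = 2; x_2 = 12; x_3 = 22; x_4 = 24; x_5 = 12.
Since x_5 = x_2 = 12, the sequence is eventually periodic: after a pre-period of length 1 it cycles with period 3.
For n ≥ 2, x_n depends only on (n - 2) mod 3. (29 - 2) mod 3 = 0, so x_{29} = x_2 = 12.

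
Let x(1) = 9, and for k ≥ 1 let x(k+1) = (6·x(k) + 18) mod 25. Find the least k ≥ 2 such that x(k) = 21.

x(1) = 9,  x(2) = 22,  x(3) = 0,  x(4) = 18,  x(5) = 1,  x(6) = 24,  x(7) = 12,  x(8) = 15,  x(9) = 8,  x(10) = 16,  x(11) = 14,  x(12) = 2,  x(13) = 5,  x(14) = 23,  x(15) = 6,  x(16) = 4,  x(17) = 17,  x(18) = 20,  x(19) = 13,  x(20) = 21,  x(21) = 19,  x(22) = 7,  x(23) = 10,  x(24) = 3,  x(25) = 11,  x(26) = 9.
Since x(26) = x(1) = 9, the sequence is periodic with period 25.
The value 21 first appears (with k ≥ 2) at x(20).

20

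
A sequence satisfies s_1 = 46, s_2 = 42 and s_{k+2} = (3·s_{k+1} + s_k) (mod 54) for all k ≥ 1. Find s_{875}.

10

s_1 = 46,  s_2 = 42,  s_3 = 10,  s_4 = 18,  s_5 = 10,  s_6 = 48,  s_7 = 46,  s_8 = 24,  s_9 = 10,  s_{10} = 0,  s_{11} = 10,  s_{12} = 30,  s_{13} = 46,  s_{14} = 6,  s_{15} = 10,  s_{16} = 36,  s_{17} = 10,  s_{18} = 12,  s_{19} = 46,  s_{20} = 42.
Since (s_{19}, s_{20}) = (s_1, s_2) = (46, 42) (two consecutive terms determine the rest), the sequence is periodic with period 18.
So s_{875} = s_{1 + ((875-1) mod 18)} = s_{11} = 10.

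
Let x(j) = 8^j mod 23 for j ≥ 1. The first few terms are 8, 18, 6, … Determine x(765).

We have x(1) = 8,  x(2) = 18,  x(3) = 6,  x(4) = 2,  x(5) = 16,  x(6) = 13,  x(7) = 12,  x(8) = 4,  x(9) = 9,  x(10) = 3,  x(11) = 1,  x(12) = 8.
Since x(12) = x(1) = 8, the sequence is periodic with period 11.
So x(765) = x(1 + ((765-1) mod 11)) = x(6) = 13.

13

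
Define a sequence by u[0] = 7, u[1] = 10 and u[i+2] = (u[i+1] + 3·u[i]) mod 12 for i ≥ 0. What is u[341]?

1

u[0] = 7; u[1] = 10; u[2] = 7; u[3] = 1; u[4] = 10; u[5] = 1; u[6] = 7; u[7] = 10.
Since (u[6], u[7]) = (u[0], u[1]) = (7, 10) (two consecutive terms determine the rest), the sequence is periodic with period 6.
(341 - 0) mod 6 = 5, so u[341] = u[5] = 1.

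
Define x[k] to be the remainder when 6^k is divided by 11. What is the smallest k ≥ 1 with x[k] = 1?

Computing terms: x[0] = 1; x[1] = 6; x[2] = 3; x[3] = 7; x[4] = 9; x[5] = 10; x[6] = 5; x[7] = 8; x[8] = 4; x[9] = 2; x[10] = 1.
The sequence repeats with period 10.
The value 1 next appears (with k ≥ 1) at x[10].

10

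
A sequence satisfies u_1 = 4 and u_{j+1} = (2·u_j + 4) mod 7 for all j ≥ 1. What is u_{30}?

0

u_1 = 4; u_2 = 5; u_3 = 0; u_4 = 4.
Since u_4 = u_1 = 4, the sequence is periodic with period 3.
So u_{30} = u_{1 + ((30-1) mod 3)} = u_3 = 0.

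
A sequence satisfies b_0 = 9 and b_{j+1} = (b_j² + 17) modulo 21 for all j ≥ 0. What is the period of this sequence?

Computing terms: b_0 = 9,  b_1 = 14,  b_2 = 3,  b_3 = 5,  b_4 = 0,  b_5 = 17,  b_6 = 12,  b_7 = 14.
Since b_7 = b_1 = 14, the sequence is eventually periodic: after a pre-period of length 1 it cycles with period 6.

6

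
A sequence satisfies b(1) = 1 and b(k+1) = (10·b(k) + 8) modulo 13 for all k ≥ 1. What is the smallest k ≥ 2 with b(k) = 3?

4

Listing terms: b(1) = 1, b(2) = 5, b(3) = 6, b(4) = 3, b(5) = 12, b(6) = 11, b(7) = 1.
Since b(7) = b(1) = 1, the sequence is periodic with period 6.
The value 3 first appears (with k ≥ 2) at b(4).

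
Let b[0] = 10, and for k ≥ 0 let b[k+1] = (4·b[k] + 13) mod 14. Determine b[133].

11

We have b[0] = 10,  b[1] = 11,  b[2] = 1,  b[3] = 3,  b[4] = 11.
Since b[4] = b[1] = 11, the sequence is eventually periodic: after a pre-period of length 1 it cycles with period 3.
For k ≥ 1, b[k] depends only on (k - 1) mod 3. (133 - 1) mod 3 = 0, so b[133] = b[1] = 11.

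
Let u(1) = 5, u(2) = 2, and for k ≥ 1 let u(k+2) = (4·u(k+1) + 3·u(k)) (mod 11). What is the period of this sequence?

40

Listing terms: u(1) = 5, u(2) = 2, u(3) = 1, u(4) = 10, u(5) = 10, u(6) = 4, u(7) = 2, u(8) = 9, u(9) = 9, u(10) = 8, u(11) = 4, u(12) = 7, u(13) = 7, u(14) = 5, u(15) = 8, u(16) = 3, u(17) = 3, u(18) = 10, u(19) = 5, u(20) = 6, u(21) = 6, u(22) = 9, u(23) = 10, u(24) = 1, u(25) = 1, u(26) = 7, u(27) = 9, u(28) = 2, u(29) = 2, u(30) = 3, u(31) = 7, u(32) = 4, u(33) = 4, u(34) = 6, u(35) = 3, u(36) = 8, u(37) = 8, u(38) = 1, u(39) = 6, u(40) = 5, u(41) = 5, u(42) = 2.
The sequence repeats with period 40.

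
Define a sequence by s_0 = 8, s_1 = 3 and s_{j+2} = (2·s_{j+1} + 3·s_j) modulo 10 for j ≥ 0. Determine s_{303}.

Computing terms: s_0 = 8, s_1 = 3, s_2 = 0, s_3 = 9, s_4 = 8, s_5 = 3.
Since (s_4, s_5) = (s_0, s_1) = (8, 3) (two consecutive terms determine the rest), the sequence is periodic with period 4.
So s_{303} = s_{0 + ((303-0) mod 4)} = s_3 = 9.

9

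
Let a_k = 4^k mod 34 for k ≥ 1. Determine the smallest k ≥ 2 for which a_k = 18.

We have a_1 = 4; a_2 = 16; a_3 = 30; a_4 = 18; a_5 = 4.
The sequence repeats with period 4.
The value 18 first appears (with k ≥ 2) at a_4.

4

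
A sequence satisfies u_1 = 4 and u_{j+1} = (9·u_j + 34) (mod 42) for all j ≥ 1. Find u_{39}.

34

u_1 = 4,  u_2 = 28,  u_3 = 34,  u_4 = 4.
The sequence repeats with period 3.
So u_{39} = u_{1 + ((39-1) mod 3)} = u_3 = 34.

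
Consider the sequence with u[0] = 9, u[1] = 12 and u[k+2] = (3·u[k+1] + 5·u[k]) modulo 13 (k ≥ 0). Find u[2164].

Listing terms: u[0] = 9, u[1] = 12, u[2] = 3, u[3] = 4, u[4] = 1, u[5] = 10, u[6] = 9, u[7] = 12.
Since (u[6], u[7]) = (u[0], u[1]) = (9, 12) (two consecutive terms determine the rest), the sequence is periodic with period 6.
So u[2164] = u[0 + ((2164-0) mod 6)] = u[4] = 1.

1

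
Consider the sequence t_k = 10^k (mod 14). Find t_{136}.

Listing terms: t_1 = 10, t_2 = 2, t_3 = 6, t_4 = 4, t_5 = 12, t_6 = 8, t_7 = 10.
The sequence repeats with period 6.
So t_{136} = t_{1 + ((136-1) mod 6)} = t_4 = 4.

4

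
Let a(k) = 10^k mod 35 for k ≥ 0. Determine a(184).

25

Listing terms: a(0) = 1, a(1) = 10, a(2) = 30, a(3) = 20, a(4) = 25, a(5) = 5, a(6) = 15, a(7) = 10.
Since a(7) = a(1) = 10, the sequence is eventually periodic: after a pre-period of length 1 it cycles with period 6.
For k ≥ 1, a(k) depends only on (k - 1) mod 6. (184 - 1) mod 6 = 3, so a(184) = a(4) = 25.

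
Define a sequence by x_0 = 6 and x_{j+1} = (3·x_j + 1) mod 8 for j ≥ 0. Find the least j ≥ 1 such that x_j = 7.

3

We have x_0 = 6, x_1 = 3, x_2 = 2, x_3 = 7, x_4 = 6.
Since x_4 = x_0 = 6, the sequence is periodic with period 4.
The value 7 first appears (with j ≥ 1) at x_3.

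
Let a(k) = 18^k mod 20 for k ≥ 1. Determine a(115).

We have a(1) = 18; a(2) = 4; a(3) = 12; a(4) = 16; a(5) = 8; a(6) = 4.
Since a(6) = a(2) = 4, the sequence is eventually periodic: after a pre-period of length 1 it cycles with period 4.
For k ≥ 2, a(k) depends only on (k - 2) mod 4. (115 - 2) mod 4 = 1, so a(115) = a(3) = 12.

12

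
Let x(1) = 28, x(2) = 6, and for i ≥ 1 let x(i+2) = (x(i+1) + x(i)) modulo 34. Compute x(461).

Computing terms: x(1) = 28,  x(2) = 6,  x(3) = 0,  x(4) = 6,  x(5) = 6,  x(6) = 12,  x(7) = 18,  x(8) = 30,  x(9) = 14,  x(10) = 10,  x(11) = 24,  x(12) = 0,  x(13) = 24,  x(14) = 24,  x(15) = 14,  x(16) = 4,  x(17) = 18,  x(18) = 22,  x(19) = 6,  x(20) = 28,  x(21) = 0,  x(22) = 28,  x(23) = 28,  x(24) = 22,  x(25) = 16,  x(26) = 4,  x(27) = 20,  x(28) = 24,  x(29) = 10,  x(30) = 0,  x(31) = 10,  x(32) = 10,  x(33) = 20,  x(34) = 30,  x(35) = 16,  x(36) = 12,  x(37) = 28,  x(38) = 6.
The sequence repeats with period 36.
So x(461) = x(1 + ((461-1) mod 36)) = x(29) = 10.

10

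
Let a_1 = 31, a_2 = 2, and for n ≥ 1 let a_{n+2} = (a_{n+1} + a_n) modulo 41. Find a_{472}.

We have a_1 = 31, a_2 = 2, a_3 = 33, a_4 = 35, a_5 = 27, a_6 = 21, a_7 = 7, a_8 = 28, a_9 = 35, a_{10} = 22, a_{11} = 16, a_{12} = 38, a_{13} = 13, a_{14} = 10, a_{15} = 23, a_{16} = 33, a_{17} = 15, a_{18} = 7, a_{19} = 22, a_{20} = 29, a_{21} = 10, a_{22} = 39, a_{23} = 8, a_{24} = 6, a_{25} = 14, a_{26} = 20, a_{27} = 34, a_{28} = 13, a_{29} = 6, a_{30} = 19, a_{31} = 25, a_{32} = 3, a_{33} = 28, a_{34} = 31, a_{35} = 18, a_{36} = 8, a_{37} = 26, a_{38} = 34, a_{39} = 19, a_{40} = 12, a_{41} = 31, a_{42} = 2.
Since (a_{41}, a_{42}) = (a_1, a_2) = (31, 2) (two consecutive terms determine the rest), the sequence is periodic with period 40.
(472 - 1) mod 40 = 31, so a_{472} = a_{32} = 3.

3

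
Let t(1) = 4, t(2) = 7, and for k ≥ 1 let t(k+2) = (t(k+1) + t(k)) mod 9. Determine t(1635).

2

We have t(1) = 4,  t(2) = 7,  t(3) = 2,  t(4) = 0,  t(5) = 2,  t(6) = 2,  t(7) = 4,  t(8) = 6,  t(9) = 1,  t(10) = 7,  t(11) = 8,  t(12) = 6,  t(13) = 5,  t(14) = 2,  t(15) = 7,  t(16) = 0,  t(17) = 7,  t(18) = 7,  t(19) = 5,  t(20) = 3,  t(21) = 8,  t(22) = 2,  t(23) = 1,  t(24) = 3,  t(25) = 4,  t(26) = 7.
Since (t(25), t(26)) = (t(1), t(2)) = (4, 7) (two consecutive terms determine the rest), the sequence is periodic with period 24.
So t(1635) = t(1 + ((1635-1) mod 24)) = t(3) = 2.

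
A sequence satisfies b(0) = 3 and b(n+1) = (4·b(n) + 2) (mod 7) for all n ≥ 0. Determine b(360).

3

We have b(0) = 3, b(1) = 0, b(2) = 2, b(3) = 3.
The sequence repeats with period 3.
So b(360) = b(0 + ((360-0) mod 3)) = b(0) = 3.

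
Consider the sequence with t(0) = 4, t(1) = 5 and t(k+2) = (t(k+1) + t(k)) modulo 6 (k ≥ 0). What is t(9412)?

5

We have t(0) = 4; t(1) = 5; t(2) = 3; t(3) = 2; t(4) = 5; t(5) = 1; t(6) = 0; t(7) = 1; t(8) = 1; t(9) = 2; t(10) = 3; t(11) = 5; t(12) = 2; t(13) = 1; t(14) = 3; t(15) = 4; t(16) = 1; t(17) = 5; t(18) = 0; t(19) = 5; t(20) = 5; t(21) = 4; t(22) = 3; t(23) = 1; t(24) = 4; t(25) = 5.
Since (t(24), t(25)) = (t(0), t(1)) = (4, 5) (two consecutive terms determine the rest), the sequence is periodic with period 24.
(9412 - 0) mod 24 = 4, so t(9412) = t(4) = 5.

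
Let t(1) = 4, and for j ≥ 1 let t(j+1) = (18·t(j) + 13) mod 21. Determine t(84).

10

t(1) = 4,  t(2) = 1,  t(3) = 10,  t(4) = 4.
Since t(4) = t(1) = 4, the sequence is periodic with period 3.
(84 - 1) mod 3 = 2, so t(84) = t(3) = 10.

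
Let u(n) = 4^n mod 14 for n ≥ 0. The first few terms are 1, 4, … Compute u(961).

4

We have u(0) = 1, u(1) = 4, u(2) = 2, u(3) = 8, u(4) = 4.
Since u(4) = u(1) = 4, the sequence is eventually periodic: after a pre-period of length 1 it cycles with period 3.
For n ≥ 1, u(n) depends only on (n - 1) mod 3. (961 - 1) mod 3 = 0, so u(961) = u(1) = 4.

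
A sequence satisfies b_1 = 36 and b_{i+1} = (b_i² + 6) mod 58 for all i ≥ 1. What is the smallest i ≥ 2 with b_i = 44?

3

Listing terms: b_1 = 36, b_2 = 26, b_3 = 44, b_4 = 28, b_5 = 36.
The sequence repeats with period 4.
The value 44 first appears (with i ≥ 2) at b_3.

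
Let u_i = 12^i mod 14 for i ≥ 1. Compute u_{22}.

Computing terms: u_1 = 12, u_2 = 4, u_3 = 6, u_4 = 2, u_5 = 10, u_6 = 8, u_7 = 12.
Since u_7 = u_1 = 12, the sequence is periodic with period 6.
So u_{22} = u_{1 + ((22-1) mod 6)} = u_4 = 2.

2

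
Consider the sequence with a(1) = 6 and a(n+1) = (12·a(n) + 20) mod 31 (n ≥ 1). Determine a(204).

We have a(1) = 6; a(2) = 30; a(3) = 8; a(4) = 23; a(5) = 17; a(6) = 7; a(7) = 11; a(8) = 28; a(9) = 15; a(10) = 14; a(11) = 2; a(12) = 13; a(13) = 21; a(14) = 24; a(15) = 29; a(16) = 27; a(17) = 3; a(18) = 25; a(19) = 10; a(20) = 16; a(21) = 26; a(22) = 22; a(23) = 5; a(24) = 18; a(25) = 19; a(26) = 0; a(27) = 20; a(28) = 12; a(29) = 9; a(30) = 4; a(31) = 6.
Since a(31) = a(1) = 6, the sequence is periodic with period 30.
(204 - 1) mod 30 = 23, so a(204) = a(24) = 18.

18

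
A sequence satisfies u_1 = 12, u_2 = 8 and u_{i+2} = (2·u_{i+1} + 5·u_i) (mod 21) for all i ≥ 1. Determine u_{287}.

Listing terms: u_1 = 12; u_2 = 8; u_3 = 13; u_4 = 3; u_5 = 8; u_6 = 10; u_7 = 18; u_8 = 2; u_9 = 10; u_{10} = 9; u_{11} = 5; u_{12} = 13; u_{13} = 9; u_{14} = 20; u_{15} = 1; u_{16} = 18; u_{17} = 20; u_{18} = 4; u_{19} = 3; u_{20} = 5; u_{21} = 4; u_{22} = 12; u_{23} = 2; u_{24} = 1; u_{25} = 12; u_{26} = 8.
Since (u_{25}, u_{26}) = (u_1, u_2) = (12, 8) (two consecutive terms determine the rest), the sequence is periodic with period 24.
(287 - 1) mod 24 = 22, so u_{287} = u_{23} = 2.

2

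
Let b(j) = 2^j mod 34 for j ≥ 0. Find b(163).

Listing terms: b(0) = 1,  b(1) = 2,  b(2) = 4,  b(3) = 8,  b(4) = 16,  b(5) = 32,  b(6) = 30,  b(7) = 26,  b(8) = 18,  b(9) = 2.
Since b(9) = b(1) = 2, the sequence is eventually periodic: after a pre-period of length 1 it cycles with period 8.
For j ≥ 1, b(j) depends only on (j - 1) mod 8. (163 - 1) mod 8 = 2, so b(163) = b(3) = 8.

8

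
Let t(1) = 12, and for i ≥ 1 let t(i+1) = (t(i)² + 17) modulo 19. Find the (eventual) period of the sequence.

Listing terms: t(1) = 12, t(2) = 9, t(3) = 3, t(4) = 7, t(5) = 9.
Since t(5) = t(2) = 9, the sequence is eventually periodic: after a pre-period of length 1 it cycles with period 3.

3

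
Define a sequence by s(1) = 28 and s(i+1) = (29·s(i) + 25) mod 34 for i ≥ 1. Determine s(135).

s(1) = 28,  s(2) = 21,  s(3) = 22,  s(4) = 17,  s(5) = 8,  s(6) = 19,  s(7) = 32,  s(8) = 1,  s(9) = 20,  s(10) = 27,  s(11) = 26,  s(12) = 31,  s(13) = 6,  s(14) = 29,  s(15) = 16,  s(16) = 13,  s(17) = 28.
The sequence repeats with period 16.
(135 - 1) mod 16 = 6, so s(135) = s(7) = 32.

32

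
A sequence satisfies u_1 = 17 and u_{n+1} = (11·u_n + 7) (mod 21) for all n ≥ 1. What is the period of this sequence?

3

We have u_1 = 17,  u_2 = 5,  u_3 = 20,  u_4 = 17.
The sequence repeats with period 3.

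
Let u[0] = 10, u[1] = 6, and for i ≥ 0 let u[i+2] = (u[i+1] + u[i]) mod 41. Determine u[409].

4

We have u[0] = 10, u[1] = 6, u[2] = 16, u[3] = 22, u[4] = 38, u[5] = 19, u[6] = 16, u[7] = 35, u[8] = 10, u[9] = 4, u[10] = 14, u[11] = 18, u[12] = 32, u[13] = 9, u[14] = 0, u[15] = 9, u[16] = 9, u[17] = 18, u[18] = 27, u[19] = 4, u[20] = 31, u[21] = 35, u[22] = 25, u[23] = 19, u[24] = 3, u[25] = 22, u[26] = 25, u[27] = 6, u[28] = 31, u[29] = 37, u[30] = 27, u[31] = 23, u[32] = 9, u[33] = 32, u[34] = 0, u[35] = 32, u[36] = 32, u[37] = 23, u[38] = 14, u[39] = 37, u[40] = 10, u[41] = 6.
The sequence repeats with period 40.
So u[409] = u[0 + ((409-0) mod 40)] = u[9] = 4.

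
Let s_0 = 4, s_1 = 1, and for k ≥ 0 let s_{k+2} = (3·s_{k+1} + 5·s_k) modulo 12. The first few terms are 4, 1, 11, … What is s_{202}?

5

s_0 = 4,  s_1 = 1,  s_2 = 11,  s_3 = 2,  s_4 = 1,  s_5 = 1,  s_6 = 8,  s_7 = 5,  s_8 = 7,  s_9 = 10,  s_{10} = 5,  s_{11} = 5,  s_{12} = 4,  s_{13} = 1.
Since (s_{12}, s_{13}) = (s_0, s_1) = (4, 1) (two consecutive terms determine the rest), the sequence is periodic with period 12.
So s_{202} = s_{0 + ((202-0) mod 12)} = s_{10} = 5.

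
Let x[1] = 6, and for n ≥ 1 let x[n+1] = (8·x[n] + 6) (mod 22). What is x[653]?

Listing terms: x[1] = 6,  x[2] = 10,  x[3] = 20,  x[4] = 12,  x[5] = 14,  x[6] = 8,  x[7] = 4,  x[8] = 16,  x[9] = 2,  x[10] = 0,  x[11] = 6.
The sequence repeats with period 10.
So x[653] = x[1 + ((653-1) mod 10)] = x[3] = 20.

20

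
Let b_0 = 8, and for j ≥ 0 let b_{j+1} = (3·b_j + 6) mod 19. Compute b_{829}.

11

Listing terms: b_0 = 8; b_1 = 11; b_2 = 1; b_3 = 9; b_4 = 14; b_5 = 10; b_6 = 17; b_7 = 0; b_8 = 6; b_9 = 5; b_{10} = 2; b_{11} = 12; b_{12} = 4; b_{13} = 18; b_{14} = 3; b_{15} = 15; b_{16} = 13; b_{17} = 7; b_{18} = 8.
Since b_{18} = b_0 = 8, the sequence is periodic with period 18.
(829 - 0) mod 18 = 1, so b_{829} = b_1 = 11.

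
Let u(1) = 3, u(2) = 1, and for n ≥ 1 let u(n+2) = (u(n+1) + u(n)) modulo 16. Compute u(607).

7

Listing terms: u(1) = 3,  u(2) = 1,  u(3) = 4,  u(4) = 5,  u(5) = 9,  u(6) = 14,  u(7) = 7,  u(8) = 5,  u(9) = 12,  u(10) = 1,  u(11) = 13,  u(12) = 14,  u(13) = 11,  u(14) = 9,  u(15) = 4,  u(16) = 13,  u(17) = 1,  u(18) = 14,  u(19) = 15,  u(20) = 13,  u(21) = 12,  u(22) = 9,  u(23) = 5,  u(24) = 14,  u(25) = 3,  u(26) = 1.
Since (u(25), u(26)) = (u(1), u(2)) = (3, 1) (two consecutive terms determine the rest), the sequence is periodic with period 24.
So u(607) = u(1 + ((607-1) mod 24)) = u(7) = 7.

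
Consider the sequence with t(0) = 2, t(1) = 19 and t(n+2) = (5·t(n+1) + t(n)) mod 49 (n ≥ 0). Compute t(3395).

We have t(0) = 2, t(1) = 19, t(2) = 48, t(3) = 14, t(4) = 20, t(5) = 16, t(6) = 2, t(7) = 26, t(8) = 34, t(9) = 0, t(10) = 34, t(11) = 23, t(12) = 2, t(13) = 33, t(14) = 20, t(15) = 35, t(16) = 48, t(17) = 30, t(18) = 2, t(19) = 40, t(20) = 6, t(21) = 21, t(22) = 13, t(23) = 37, t(24) = 2, t(25) = 47, t(26) = 41, t(27) = 7, t(28) = 27, t(29) = 44, t(30) = 2, t(31) = 5, t(32) = 27, t(33) = 42, t(34) = 41, t(35) = 2, t(36) = 2, t(37) = 12, t(38) = 13, t(39) = 28, t(40) = 6, t(41) = 9, t(42) = 2, t(43) = 19.
Since (t(42), t(43)) = (t(0), t(1)) = (2, 19) (two consecutive terms determine the rest), the sequence is periodic with period 42.
(3395 - 0) mod 42 = 35, so t(3395) = t(35) = 2.

2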